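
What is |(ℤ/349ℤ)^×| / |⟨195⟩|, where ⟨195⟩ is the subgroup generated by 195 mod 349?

1

By Lagrange's theorem, ord_349(195) divides φ(349) = 349 − 1 = 348 = 2^2 · 3 · 29.
Divisors of 348: 1, 2, 3, 4, 6, 12, 29, 58, 87, 116, 174, 348.
Test each divisor d:
195^1 ≡ 195 (mod 349)
195^2 ≡ 333 (mod 349)
195^3 ≡ 21 (mod 349)
195^4 ≡ 256 (mod 349)
195^6 ≡ 92 (mod 349)
195^12 ≡ 88 (mod 349)
195^29 ≡ 160 (mod 349)
195^58 ≡ 123 (mod 349)
195^87 ≡ 136 (mod 349)
195^116 ≡ 122 (mod 349)
195^174 ≡ 348 (mod 349)
195^348 ≡ 1 (mod 349) ✓
So ord_349(195) = 348, hence |⟨195⟩| = 348.
The index is φ(349) / ord(195) = 348 / 348 = 1.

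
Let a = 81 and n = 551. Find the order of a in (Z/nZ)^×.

The order of 81 must divide φ(551) = φ(19·29) = (19−1)·(29−1) = 18·28 = 504 = 2^3 · 3^2 · 7.
Divisors of 504: 1, 2, 3, 4, 6, 7, 8, 9, 12, 14, 18, 21, 24, 28, 36, 42, 56, 63, 72, 84, 126, 168, 252, 504.
Evaluate successive powers at the divisors of 504:
81^1 ≡ 81
81^2 ≡ 500
81^3 ≡ 277
81^4 ≡ 397
81^6 ≡ 140
81^7 ≡ 320
81^8 ≡ 23
81^9 ≡ 210
81^12 ≡ 315
81^14 ≡ 465
81^18 ≡ 20
81^21 ≡ 30
81^24 ≡ 45
81^28 ≡ 233
81^36 ≡ 400
81^42 ≡ 349
81^56 ≡ 291
81^63 ≡ 1
Hence ord(81) = 63.

63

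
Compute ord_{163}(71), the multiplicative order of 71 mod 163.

81

ord(71) | φ(163) = 163 − 1 = 162 = 2 · 3^4.
Divisors of 162: 1, 2, 3, 6, 9, 18, 27, 54, 81, 162.
Check 71^d mod 163 for each divisor in increasing order:
71^1 ≡ 71 (mod 163)
71^2 ≡ 151 (mod 163)
71^3 ≡ 126 (mod 163)
71^6 ≡ 65 (mod 163)
71^9 ≡ 40 (mod 163)
71^18 ≡ 133 (mod 163)
71^27 ≡ 104 (mod 163)
71^54 ≡ 58 (mod 163)
71^81 ≡ 1 (mod 163) ✓
Hence ord(71) = 81.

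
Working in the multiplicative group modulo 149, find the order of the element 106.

148

Since 106 ∈ (Z/149Z)^×, its order divides φ(149) = 149 − 1 = 148 = 2^2 · 37.
Divisors of 148: 1, 2, 4, 37, 74, 148.
Check 106^d mod 149 for each divisor in increasing order:
106^1 ≡ 106 (mod 149)
106^2 ≡ 61 (mod 149)
106^4 ≡ 145 (mod 149)
106^37 ≡ 44 (mod 149)
106^74 ≡ 148 (mod 149)
106^148 ≡ 1 (mod 149) ✓
So ord_149(106) = 148.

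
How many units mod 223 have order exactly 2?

φ(223) = 223 − 1 = 222 = 2 · 3 · 37.
In a cyclic group of order 222, there are φ(d) elements of order d for each divisor d of 222, and zero for non-divisors.
2 | 222, and φ(2) = 2 − 1 = 1.

1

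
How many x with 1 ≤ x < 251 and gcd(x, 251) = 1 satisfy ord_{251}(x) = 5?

4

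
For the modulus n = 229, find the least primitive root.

6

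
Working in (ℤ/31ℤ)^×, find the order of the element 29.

ord(29) | φ(31) = 31 − 1 = 30 = 2 · 3 · 5.
Divisors of 30: 1, 2, 3, 5, 6, 10, 15, 30.
Evaluate successive powers at the divisors of 30:
29^1 ≡ 29 (mod 31)
29^2 ≡ 4 (mod 31)
29^3 ≡ 23 (mod 31)
29^5 ≡ 30 (mod 31)
29^6 ≡ 2 (mod 31)
29^10 ≡ 1 (mod 31) ✓
Hence ord(29) = 10.

10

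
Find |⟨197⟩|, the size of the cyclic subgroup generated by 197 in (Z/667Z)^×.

77

By Lagrange's theorem, ord_667(197) divides φ(667) = φ(23·29) = (23−1)·(29−1) = 22·28 = 616 = 2^3 · 7 · 11.
Divisors of 616: 1, 2, 4, 7, 8, 11, 14, 22, 28, 44, 56, 77, 88, 154, 308, 616.
Compute 197^d (mod 667) for the divisors d until we hit 1:
197^1 ≡ 197 (mod 667)
197^2 ≡ 123 (mod 667)
197^4 ≡ 455 (mod 667)
197^7 ≡ 262 (mod 667)
197^8 ≡ 255 (mod 667)
197^11 ≡ 484 (mod 667)
197^14 ≡ 610 (mod 667)
197^22 ≡ 139 (mod 667)
197^28 ≡ 581 (mod 667)
197^44 ≡ 645 (mod 667)
197^56 ≡ 59 (mod 667)
197^77 ≡ 1 (mod 667) ✓
So ord_667(197) = 77.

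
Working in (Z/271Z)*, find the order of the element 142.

270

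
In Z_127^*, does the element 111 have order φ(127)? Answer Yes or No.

φ(127) = 127 − 1 = 126 = 2 · 3^2 · 7.
An element g generates (Z/127Z)^× iff g^(126/q) ≢ 1 (mod 127) for each prime q ∈ {2, 3, 7}.
111^63 ≡ 126 (mod 127)  [q = 2: ≢ 1 ✓]
111^42 ≡ 1 (mod 127)  [q = 3: ≡ 1 ✗]
111^18 ≡ 4 (mod 127)  [q = 7: ≢ 1 ✓]
The check at q = 3 fails, so 111 generates a proper subgroup.

No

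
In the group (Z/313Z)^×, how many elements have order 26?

12

φ(313) = 313 − 1 = 312 = 2^3 · 3 · 13.
Since (Z/313Z)^× is cyclic of order 312, the number of elements of order d is φ(d) when d | 312 and 0 otherwise.
26 = 2 · 13 divides 312, and φ(26) = 12.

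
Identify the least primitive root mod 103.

φ(103) = 103 − 1 = 102 = 2 · 3 · 17.
Test candidates g = 2, 3, … against the prime factors q ∈ {2, 3, 17} of φ(103): g is a generator iff g^(102/q) ≢ 1 for every such q.
g = 2: 2^51 ≡ 1 — hits 1, so not a primitive root.
g = 3: 3^51 ≡ 102; 3^34 ≡ 1 — hits 1, so not a primitive root.
g = 4: 4^51 ≡ 1 — hits 1, so not a primitive root.
g = 5: 5^51 ≡ 102; 5^34 ≡ 56; 5^6 ≡ 72 — none is 1, so 5 is a primitive root.
So 5 is the smallest generator of (Z/103Z)^×.

5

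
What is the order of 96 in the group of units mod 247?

4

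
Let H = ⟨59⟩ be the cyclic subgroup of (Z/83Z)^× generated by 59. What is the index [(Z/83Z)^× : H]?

The order of 59 must divide φ(83) = 83 − 1 = 82 = 2 · 41.
Divisors of 82: 1, 2, 41, 82.
Evaluate successive powers at the divisors of 82:
59^1 ≡ 59 (mod 83)
59^2 ≡ 78 (mod 83)
59^41 ≡ 1 (mod 83) ✓
Thus |⟨59⟩| = ord(59) = 41.
[(Z/83Z)^× : ⟨59⟩] = 82/41 = 2.

2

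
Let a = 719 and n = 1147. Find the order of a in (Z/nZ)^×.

18

The order of 719 must divide φ(1147) = φ(31·37) = (31−1)·(37−1) = 30·36 = 1080 = 2^3 · 3^3 · 5.
Divisors of 1080: 1, 2, 3, 4, 5, 6, 8, 9, 10, 12, 15, 18, 20, 24, 27, 30, 36, 40, 45, 54, 60, 72, 90, 108, 120, 135, 180, 216, 270, 360, 540, 1080.
Check 719^d mod 1147 for each divisor in increasing order:
719^1 ≡ 719
719^2 ≡ 811
719^3 ≡ 433
719^4 ≡ 490
719^5 ≡ 181
719^6 ≡ 528
719^8 ≡ 377
719^9 ≡ 371
719^10 ≡ 645
719^12 ≡ 63
719^15 ≡ 898
719^18 ≡ 1
Hence ord(719) = 18.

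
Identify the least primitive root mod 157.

φ(157) = 157 − 1 = 156 = 2^2 · 3 · 13.
g is a primitive root iff g^(156/q) ≢ 1 (mod 157) for each prime q ∈ {2, 3, 13}.
g = 2: 2^78 ≡ 156; 2^52 ≡ 1 — hits 1, so not a primitive root.
g = 3: 3^78 ≡ 1 — hits 1, so not a primitive root.
g = 4: 4^78 ≡ 1 — hits 1, so not a primitive root.
g = 5: 5^78 ≡ 156; 5^52 ≡ 12; 5^12 ≡ 130 — none is 1, so 5 is a primitive root.
The smallest primitive root modulo 157 is 5.

5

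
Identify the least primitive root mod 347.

2

φ(347) = 347 − 1 = 346 = 2 · 173.
Test candidates g = 2, 3, … against the prime factors q ∈ {2, 173} of φ(347): g is a generator iff g^(346/q) ≢ 1 for every such q.
g = 2: 2^173 ≡ 346; 2^2 ≡ 4 — none is 1, so 2 is a primitive root.
Hence the least primitive root of 347 is 2.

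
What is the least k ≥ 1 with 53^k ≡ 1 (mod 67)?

The order of 53 must divide φ(67) = 67 − 1 = 66 = 2 · 3 · 11.
Divisors of 66: 1, 2, 3, 6, 11, 22, 33, 66.
Compute 53^d (mod 67) for the divisors d until we hit 1:
53^1 ≡ 53
53^2 ≡ 62
53^3 ≡ 3
53^6 ≡ 9
53^11 ≡ 66
53^22 ≡ 1
The smallest such exponent is 22, so the order of 53 is 22.

22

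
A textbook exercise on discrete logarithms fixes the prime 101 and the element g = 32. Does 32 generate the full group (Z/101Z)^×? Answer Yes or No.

φ(101) = 101 − 1 = 100 = 2^2 · 5^2.
32 is a primitive root mod 101 iff 32^(φ(101)/q) ≢ 1 for every prime q | φ(101), i.e. q ∈ {2, 5}.
32^50 ≡ 100 (mod 101)  [q = 2: ≢ 1 ✓]
32^20 ≡ 1 (mod 101)  [q = 5: ≡ 1 ✗]
The check at q = 5 fails, so 32 generates a proper subgroup.

No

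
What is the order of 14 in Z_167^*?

83

By Lagrange's theorem, ord_167(14) divides φ(167) = 167 − 1 = 166 = 2 · 83.
Divisors of 166: 1, 2, 83, 166.
Compute 14^d (mod 167) for the divisors d until we hit 1:
14^1 ≡ 14
14^2 ≡ 29
14^83 ≡ 1
Hence ord(14) = 83.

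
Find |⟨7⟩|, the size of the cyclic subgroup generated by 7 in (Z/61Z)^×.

60

Since 7 ∈ (Z/61Z)^×, its order divides φ(61) = 61 − 1 = 60 = 2^2 · 3 · 5.
Divisors of 60: 1, 2, 3, 4, 5, 6, 10, 12, 15, 20, 30, 60.
Test each divisor d:
7^1 ≡ 7 (mod 61)
7^2 ≡ 49 (mod 61)
7^3 ≡ 38 (mod 61)
7^4 ≡ 22 (mod 61)
7^5 ≡ 32 (mod 61)
7^6 ≡ 41 (mod 61)
7^10 ≡ 48 (mod 61)
7^12 ≡ 34 (mod 61)
7^15 ≡ 11 (mod 61)
7^20 ≡ 47 (mod 61)
7^30 ≡ 60 (mod 61)
7^60 ≡ 1 (mod 61) ✓
Hence ord(7) = 60.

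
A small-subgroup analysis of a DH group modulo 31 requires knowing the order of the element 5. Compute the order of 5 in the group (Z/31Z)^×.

3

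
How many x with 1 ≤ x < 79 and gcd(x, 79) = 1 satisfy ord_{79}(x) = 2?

φ(79) = 79 − 1 = 78 = 2 · 3 · 13.
Since (Z/79Z)^× is cyclic of order 78, the number of elements of order d is φ(d) when d | 78 and 0 otherwise.
2 | 78, and φ(2) = 2 − 1 = 1.

1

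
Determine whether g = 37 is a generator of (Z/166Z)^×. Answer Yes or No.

No

φ(166) = φ(2)·φ(83) = 1·82 = 82 = 2 · 41.
Test 37^(82/q) mod 166 for each prime factor q of 82:
37^41 ≡ 1 (mod 166)  [q = 2: ≡ 1 ✗]
37^2 ≡ 41 (mod 166)  [q = 41: ≢ 1 ✓]
The check at q = 2 fails, so 37 generates a proper subgroup.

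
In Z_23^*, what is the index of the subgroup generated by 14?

ord(14) | φ(23) = 23 − 1 = 22 = 2 · 11.
Divisors of 22: 1, 2, 11, 22.
Check 14^d mod 23 for each divisor in increasing order:
14^1 ≡ 14
14^2 ≡ 12
14^11 ≡ 22
14^22 ≡ 1
The order of 14 is 22, so the subgroup it generates has 22 elements.
[(Z/23Z)^× : ⟨14⟩] = 22/22 = 1.

1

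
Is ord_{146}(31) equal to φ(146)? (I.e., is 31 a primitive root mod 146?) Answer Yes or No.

φ(146) = φ(2)·φ(73) = 1·72 = 72 = 2^3 · 3^2.
Test 31^(72/q) mod 146 for each prime factor q of 72:
31^36 ≡ 145 (mod 146)  [q = 2: ≢ 1 ✓]
31^24 ≡ 137 (mod 146)  [q = 3: ≢ 1 ✓]
Every test exponent gives a nontrivial residue, hence 31 generates the full group.

Yes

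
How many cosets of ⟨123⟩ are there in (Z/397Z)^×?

3

By Lagrange's theorem, ord_397(123) divides φ(397) = 397 − 1 = 396 = 2^2 · 3^2 · 11.
Divisors of 396: 1, 2, 3, 4, 6, 9, 11, 12, 18, 22, 33, 36, 44, 66, 99, 132, 198, 396.
Evaluate successive powers at the divisors of 396:
123^1 ≡ 123
123^2 ≡ 43
123^3 ≡ 128
123^4 ≡ 261
123^6 ≡ 107
123^9 ≡ 198
123^11 ≡ 177
123^12 ≡ 333
123^18 ≡ 298
123^22 ≡ 363
123^33 ≡ 334
123^36 ≡ 273
123^44 ≡ 362
123^66 ≡ 396
123^99 ≡ 63
123^132 ≡ 1
The order of 123 is 132, so the subgroup it generates has 132 elements.
The index is φ(397) / ord(123) = 396 / 132 = 3.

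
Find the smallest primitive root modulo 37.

φ(37) = 37 − 1 = 36 = 2^2 · 3^2.
Test candidates g = 2, 3, … against the prime factors q ∈ {2, 3} of φ(37): g is a generator iff g^(36/q) ≢ 1 for every such q.
g = 2: 2^18 ≡ 36; 2^12 ≡ 26 — none is 1, so 2 is a primitive root.
Hence the least primitive root of 37 is 2.

2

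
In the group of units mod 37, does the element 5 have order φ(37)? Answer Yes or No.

Yes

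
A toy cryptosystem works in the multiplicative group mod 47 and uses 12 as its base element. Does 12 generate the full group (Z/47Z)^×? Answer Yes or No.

φ(47) = 47 − 1 = 46 = 2 · 23.
12 is a primitive root mod 47 iff 12^(φ(47)/q) ≢ 1 for every prime q | φ(47), i.e. q ∈ {2, 23}.
12^23 ≡ 1 (mod 47)  [q = 2: ≡ 1 ✗]
12^2 ≡ 3 (mod 47)  [q = 23: ≢ 1 ✓]
The check at q = 2 fails, so 12 generates a proper subgroup.

No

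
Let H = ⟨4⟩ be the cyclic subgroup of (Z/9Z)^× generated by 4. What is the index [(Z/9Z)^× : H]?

2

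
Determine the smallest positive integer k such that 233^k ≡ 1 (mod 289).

By Lagrange's theorem, ord_289(233) divides φ(289) = φ(17^2) = 17·(17−1) = 272 = 2^4 · 17.
Divisors of 272: 1, 2, 4, 8, 16, 17, 34, 68, 136, 272.
Test each divisor d:
233^1 ≡ 233
233^2 ≡ 246
233^4 ≡ 115
233^8 ≡ 220
233^16 ≡ 137
233^17 ≡ 131
233^34 ≡ 110
233^68 ≡ 251
233^136 ≡ 288
233^272 ≡ 1
So ord_289(233) = 272.

272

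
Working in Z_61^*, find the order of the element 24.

Since 24 ∈ (Z/61Z)^×, its order divides φ(61) = 61 − 1 = 60 = 2^2 · 3 · 5.
Divisors of 60: 1, 2, 3, 4, 5, 6, 10, 12, 15, 20, 30, 60.
Compute 24^d (mod 61) for the divisors d until we hit 1:
24^1 ≡ 24 (mod 61)
24^2 ≡ 27 (mod 61)
24^3 ≡ 38 (mod 61)
24^4 ≡ 58 (mod 61)
24^5 ≡ 50 (mod 61)
24^6 ≡ 41 (mod 61)
24^10 ≡ 60 (mod 61)
24^12 ≡ 34 (mod 61)
24^15 ≡ 11 (mod 61)
24^20 ≡ 1 (mod 61) ✓
The smallest such exponent is 20, so the order of 24 is 20.

20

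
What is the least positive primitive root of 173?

2

φ(173) = 173 − 1 = 172 = 2^2 · 43.
Test candidates g = 2, 3, … against the prime factors q ∈ {2, 43} of φ(173): g is a generator iff g^(172/q) ≢ 1 for every such q.
g = 2: 2^86 ≡ 172; 2^4 ≡ 16 — none is 1, so 2 is a primitive root.
So 2 is the smallest generator of (Z/173Z)^×.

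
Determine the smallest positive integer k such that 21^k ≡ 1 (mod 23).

22

By Lagrange's theorem, ord_23(21) divides φ(23) = 23 − 1 = 22 = 2 · 11.
Divisors of 22: 1, 2, 11, 22.
Evaluate successive powers at the divisors of 22:
21^1 ≡ 21
21^2 ≡ 4
21^11 ≡ 22
21^22 ≡ 1
So ord_23(21) = 22.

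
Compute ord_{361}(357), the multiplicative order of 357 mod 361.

Since 357 ∈ (Z/361Z)^×, its order divides φ(361) = φ(19^2) = 19·(19−1) = 342 = 2 · 3^2 · 19.
Divisors of 342: 1, 2, 3, 6, 9, 18, 19, 38, 57, 114, 171, 342.
Compute 357^d (mod 361) for the divisors d until we hit 1:
357^1 ≡ 357 (mod 361)
357^2 ≡ 16 (mod 361)
357^3 ≡ 297 (mod 361)
357^6 ≡ 125 (mod 361)
357^9 ≡ 303 (mod 361)
357^18 ≡ 115 (mod 361)
357^19 ≡ 262 (mod 361)
357^38 ≡ 54 (mod 361)
357^57 ≡ 69 (mod 361)
357^114 ≡ 68 (mod 361)
357^171 ≡ 360 (mod 361)
357^342 ≡ 1 (mod 361) ✓
Hence ord(357) = 342.

342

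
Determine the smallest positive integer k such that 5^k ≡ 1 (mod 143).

20

ord(5) | φ(143) = φ(11·13) = (11−1)·(13−1) = 10·12 = 120 = 2^3 · 3 · 5.
Divisors of 120: 1, 2, 3, 4, 5, 6, 8, 10, 12, 15, 20, 24, 30, 40, 60, 120.
Evaluate successive powers at the divisors of 120:
5^1 ≡ 5 (mod 143)
5^2 ≡ 25 (mod 143)
5^3 ≡ 125 (mod 143)
5^4 ≡ 53 (mod 143)
5^5 ≡ 122 (mod 143)
5^6 ≡ 38 (mod 143)
5^8 ≡ 92 (mod 143)
5^10 ≡ 12 (mod 143)
5^12 ≡ 14 (mod 143)
5^15 ≡ 34 (mod 143)
5^20 ≡ 1 (mod 143) ✓
The smallest such exponent is 20, so the order of 5 is 20.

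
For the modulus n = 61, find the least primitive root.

φ(61) = 61 − 1 = 60 = 2^2 · 3 · 5.
Test candidates g = 2, 3, … against the prime factors q ∈ {2, 3, 5} of φ(61): g is a generator iff g^(60/q) ≢ 1 for every such q.
g = 2: 2^30 ≡ 60; 2^20 ≡ 47; 2^12 ≡ 9 — none is 1, so 2 is a primitive root.
The smallest primitive root modulo 61 is 2.

2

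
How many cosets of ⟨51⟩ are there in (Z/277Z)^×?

3

ord(51) | φ(277) = 277 − 1 = 276 = 2^2 · 3 · 23.
Divisors of 276: 1, 2, 3, 4, 6, 12, 23, 46, 69, 92, 138, 276.
Check 51^d mod 277 for each divisor in increasing order:
51^1 ≡ 51 (mod 277)
51^2 ≡ 108 (mod 277)
51^3 ≡ 245 (mod 277)
51^4 ≡ 30 (mod 277)
51^6 ≡ 193 (mod 277)
51^12 ≡ 131 (mod 277)
51^23 ≡ 217 (mod 277)
51^46 ≡ 276 (mod 277)
51^69 ≡ 60 (mod 277)
51^92 ≡ 1 (mod 277) ✓
So ord_277(51) = 92, hence |⟨51⟩| = 92.
The index is φ(277) / ord(51) = 276 / 92 = 3.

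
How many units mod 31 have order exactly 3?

2

φ(31) = 31 − 1 = 30 = 2 · 3 · 5.
In a cyclic group of order 30, there are φ(d) elements of order d for each divisor d of 30, and zero for non-divisors.
3 | 30, and φ(3) = 3 − 1 = 2.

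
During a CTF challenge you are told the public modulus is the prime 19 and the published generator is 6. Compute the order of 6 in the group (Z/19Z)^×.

Since 6 ∈ (Z/19Z)^×, its order divides φ(19) = 19 − 1 = 18 = 2 · 3^2.
Divisors of 18: 1, 2, 3, 6, 9, 18.
Evaluate successive powers at the divisors of 18:
6^1 ≡ 6 (mod 19)
6^2 ≡ 17 (mod 19)
6^3 ≡ 7 (mod 19)
6^6 ≡ 11 (mod 19)
6^9 ≡ 1 (mod 19) ✓
Hence ord(6) = 9.

9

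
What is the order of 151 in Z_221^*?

By Lagrange's theorem, ord_221(151) divides φ(221) = φ(13·17) = (13−1)·(17−1) = 12·16 = 192 = 2^6 · 3.
Divisors of 192: 1, 2, 3, 4, 6, 8, 12, 16, 24, 32, 48, 64, 96, 192.
Compute 151^d (mod 221) for the divisors d until we hit 1:
151^1 ≡ 151 (mod 221)
151^2 ≡ 38 (mod 221)
151^3 ≡ 213 (mod 221)
151^4 ≡ 118 (mod 221)
151^6 ≡ 64 (mod 221)
151^8 ≡ 1 (mod 221) ✓
The smallest such exponent is 8, so the order of 151 is 8.

8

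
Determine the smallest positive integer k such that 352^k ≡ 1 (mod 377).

ord(352) | φ(377) = φ(13·29) = (13−1)·(29−1) = 12·28 = 336 = 2^4 · 3 · 7.
Divisors of 336: 1, 2, 3, 4, 6, 7, 8, 12, 14, 16, 21, 24, 28, 42, 48, 56, 84, 112, 168, 336.
Test each divisor d:
352^1 ≡ 352
352^2 ≡ 248
352^3 ≡ 209
352^4 ≡ 53
352^6 ≡ 326
352^7 ≡ 144
352^8 ≡ 170
352^12 ≡ 339
352^14 ≡ 1
So ord_377(352) = 14.

14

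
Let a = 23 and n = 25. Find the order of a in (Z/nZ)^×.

20

ord(23) | φ(25) = φ(5^2) = 5·(5−1) = 20 = 2^2 · 5.
Divisors of 20: 1, 2, 4, 5, 10, 20.
Check 23^d mod 25 for each divisor in increasing order:
23^1 ≡ 23
23^2 ≡ 4
23^4 ≡ 16
23^5 ≡ 18
23^10 ≡ 24
23^20 ≡ 1
The smallest such exponent is 20, so the order of 23 is 20.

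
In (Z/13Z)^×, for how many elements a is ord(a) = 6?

φ(13) = 13 − 1 = 12 = 2^2 · 3.
(Z/13Z)^× is cyclic (|G| = 12); a cyclic group of order m has exactly φ(d) elements of each order d | m, and none otherwise.
6 = 2 · 3 divides 12, and φ(6) = 2.

2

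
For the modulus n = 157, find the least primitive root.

φ(157) = 157 − 1 = 156 = 2^2 · 3 · 13.
Test candidates g = 2, 3, … against the prime factors q ∈ {2, 3, 13} of φ(157): g is a generator iff g^(156/q) ≢ 1 for every such q.
g = 2: 2^78 ≡ 156; 2^52 ≡ 1 — hits 1, so not a primitive root.
g = 3: 3^78 ≡ 1 — hits 1, so not a primitive root.
g = 4: 4^78 ≡ 1 — hits 1, so not a primitive root.
g = 5: 5^78 ≡ 156; 5^52 ≡ 12; 5^12 ≡ 130 — none is 1, so 5 is a primitive root.
So 5 is the smallest generator of (Z/157Z)^×.

5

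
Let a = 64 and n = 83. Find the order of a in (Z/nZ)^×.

41

Since 64 ∈ (Z/83Z)^×, its order divides φ(83) = 83 − 1 = 82 = 2 · 41.
Divisors of 82: 1, 2, 41, 82.
Test each divisor d:
64^1 ≡ 64 (mod 83)
64^2 ≡ 29 (mod 83)
64^41 ≡ 1 (mod 83) ✓
Hence ord(64) = 41.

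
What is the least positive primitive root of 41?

φ(41) = 41 − 1 = 40 = 2^3 · 5.
Test candidates g = 2, 3, … against the prime factors q ∈ {2, 5} of φ(41): g is a generator iff g^(40/q) ≢ 1 for every such q.
g = 2: 2^20 ≡ 1 — hits 1, so not a primitive root.
g = 3: 3^20 ≡ 40; 3^8 ≡ 1 — hits 1, so not a primitive root.
g = 4: 4^20 ≡ 1 — hits 1, so not a primitive root.
g = 5: 5^20 ≡ 1 — hits 1, so not a primitive root.
g = 6: 6^20 ≡ 40; 6^8 ≡ 10 — none is 1, so 6 is a primitive root.
So 6 is the smallest generator of (Z/41Z)^×.

6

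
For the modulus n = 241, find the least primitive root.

φ(241) = 241 − 1 = 240 = 2^4 · 3 · 5.
g is a primitive root iff g^(240/q) ≢ 1 (mod 241) for each prime q ∈ {2, 3, 5}.
g = 2: 2^120 ≡ 1 — hits 1, so not a primitive root.
g = 3: 3^120 ≡ 1 — hits 1, so not a primitive root.
g = 4: 4^120 ≡ 1 — hits 1, so not a primitive root.
g = 5: 5^120 ≡ 1 — hits 1, so not a primitive root.
g = 6: 6^120 ≡ 1 — hits 1, so not a primitive root.
g = 7: 7^120 ≡ 240; 7^80 ≡ 15; 7^48 ≡ 91 — none is 1, so 7 is a primitive root.
So 7 is the smallest generator of (Z/241Z)^×.

7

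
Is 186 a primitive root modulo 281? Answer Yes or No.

Yes

φ(281) = 281 − 1 = 280 = 2^3 · 5 · 7.
Test 186^(280/q) mod 281 for each prime factor q of 280:
186^140 ≡ 280 (mod 281)  [q = 2: ≢ 1 ✓]
186^56 ≡ 90 (mod 281)  [q = 5: ≢ 1 ✓]
186^40 ≡ 249 (mod 281)  [q = 7: ≢ 1 ✓]
None equal 1, so ord_281(186) = 280: 186 is a primitive root.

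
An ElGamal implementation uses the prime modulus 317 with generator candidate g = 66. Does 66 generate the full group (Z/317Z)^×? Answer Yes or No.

φ(317) = 317 − 1 = 316 = 2^2 · 79.
Test 66^(316/q) mod 317 for each prime factor q of 316:
66^158 ≡ 1 (mod 317)  [q = 2: ≡ 1 ✗]
66^4 ≡ 67 (mod 317)  [q = 79: ≢ 1 ✓]
66^158 ≡ 1 shows ord(66) | 158, strictly less than φ(317); not a primitive root.

No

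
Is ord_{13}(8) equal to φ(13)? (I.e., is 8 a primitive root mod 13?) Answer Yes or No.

No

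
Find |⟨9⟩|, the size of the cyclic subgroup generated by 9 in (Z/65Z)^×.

6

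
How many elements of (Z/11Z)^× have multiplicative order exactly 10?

φ(11) = 11 − 1 = 10 = 2 · 5.
In a cyclic group of order 10, there are φ(d) elements of order d for each divisor d of 10, and zero for non-divisors.
10 = 2 · 5 divides 10, and φ(10) = 4.

4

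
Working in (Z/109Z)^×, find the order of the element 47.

108

Since 47 ∈ (Z/109Z)^×, its order divides φ(109) = 109 − 1 = 108 = 2^2 · 3^3.
Divisors of 108: 1, 2, 3, 4, 6, 9, 12, 18, 27, 36, 54, 108.
Test each divisor d:
47^1 ≡ 47
47^2 ≡ 29
47^3 ≡ 55
47^4 ≡ 78
47^6 ≡ 82
47^9 ≡ 41
47^12 ≡ 75
47^18 ≡ 46
47^27 ≡ 33
47^36 ≡ 45
47^54 ≡ 108
47^108 ≡ 1
The smallest such exponent is 108, so the order of 47 is 108.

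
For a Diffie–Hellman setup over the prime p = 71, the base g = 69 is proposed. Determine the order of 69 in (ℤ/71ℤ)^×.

70

The order of 69 must divide φ(71) = 71 − 1 = 70 = 2 · 5 · 7.
Divisors of 70: 1, 2, 5, 7, 10, 14, 35, 70.
Check 69^d mod 71 for each divisor in increasing order:
69^1 ≡ 69 (mod 71)
69^2 ≡ 4 (mod 71)
69^5 ≡ 39 (mod 71)
69^7 ≡ 14 (mod 71)
69^10 ≡ 30 (mod 71)
69^14 ≡ 54 (mod 71)
69^35 ≡ 70 (mod 71)
69^70 ≡ 1 (mod 71) ✓
Hence ord(69) = 70.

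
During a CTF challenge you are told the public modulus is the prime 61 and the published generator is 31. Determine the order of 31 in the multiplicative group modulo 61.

60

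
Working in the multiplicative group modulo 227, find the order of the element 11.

The order of 11 must divide φ(227) = 227 − 1 = 226 = 2 · 113.
Divisors of 226: 1, 2, 113, 226.
Evaluate successive powers at the divisors of 226:
11^1 ≡ 11
11^2 ≡ 121
11^113 ≡ 1
The smallest such exponent is 113, so the order of 11 is 113.

113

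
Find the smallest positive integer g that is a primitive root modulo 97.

5

φ(97) = 97 − 1 = 96 = 2^5 · 3.
Test candidates g = 2, 3, … against the prime factors q ∈ {2, 3} of φ(97): g is a generator iff g^(96/q) ≢ 1 for every such q.
g = 2: 2^48 ≡ 1 — hits 1, so not a primitive root.
g = 3: 3^48 ≡ 1 — hits 1, so not a primitive root.
g = 4: 4^48 ≡ 1 — hits 1, so not a primitive root.
g = 5: 5^48 ≡ 96; 5^32 ≡ 35 — none is 1, so 5 is a primitive root.
Hence the least primitive root of 97 is 5.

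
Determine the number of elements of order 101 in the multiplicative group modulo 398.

0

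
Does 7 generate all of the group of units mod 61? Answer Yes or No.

Yes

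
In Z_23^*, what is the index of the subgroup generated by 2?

By Lagrange's theorem, ord_23(2) divides φ(23) = 23 − 1 = 22 = 2 · 11.
Divisors of 22: 1, 2, 11, 22.
Evaluate successive powers at the divisors of 22:
2^1 ≡ 2 (mod 23)
2^2 ≡ 4 (mod 23)
2^11 ≡ 1 (mod 23) ✓
The order of 2 is 11, so the subgroup it generates has 11 elements.
[(Z/23Z)^× : ⟨2⟩] = 22/11 = 2.

2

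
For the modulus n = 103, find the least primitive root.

5

φ(103) = 103 − 1 = 102 = 2 · 3 · 17.
Test candidates g = 2, 3, … against the prime factors q ∈ {2, 3, 17} of φ(103): g is a generator iff g^(102/q) ≢ 1 for every such q.
g = 2: 2^51 ≡ 1 — hits 1, so not a primitive root.
g = 3: 3^51 ≡ 102; 3^34 ≡ 1 — hits 1, so not a primitive root.
g = 4: 4^51 ≡ 1 — hits 1, so not a primitive root.
g = 5: 5^51 ≡ 102; 5^34 ≡ 56; 5^6 ≡ 72 — none is 1, so 5 is a primitive root.
Hence the least primitive root of 103 is 5.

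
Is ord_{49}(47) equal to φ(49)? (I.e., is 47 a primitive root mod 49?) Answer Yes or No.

Yes

φ(49) = φ(7^2) = 7·(7−1) = 42 = 2 · 3 · 7.
It suffices to check that the order of 47 is not a proper divisor of 42: compute 47^(42/q) for q ∈ {2, 3, 7}.
47^21 ≡ 48 (mod 49)  [q = 2: ≢ 1 ✓]
47^14 ≡ 18 (mod 49)  [q = 3: ≢ 1 ✓]
47^6 ≡ 15 (mod 49)  [q = 7: ≢ 1 ✓]
Every test exponent gives a nontrivial residue, hence 47 generates the full group.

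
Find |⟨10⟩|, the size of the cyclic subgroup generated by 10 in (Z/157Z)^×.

78

Since 10 ∈ (Z/157Z)^×, its order divides φ(157) = 157 − 1 = 156 = 2^2 · 3 · 13.
Divisors of 156: 1, 2, 3, 4, 6, 12, 13, 26, 39, 52, 78, 156.
Test each divisor d:
10^1 ≡ 10 (mod 157)
10^2 ≡ 100 (mod 157)
10^3 ≡ 58 (mod 157)
10^4 ≡ 109 (mod 157)
10^6 ≡ 67 (mod 157)
10^12 ≡ 93 (mod 157)
10^13 ≡ 145 (mod 157)
10^26 ≡ 144 (mod 157)
10^39 ≡ 156 (mod 157)
10^52 ≡ 12 (mod 157)
10^78 ≡ 1 (mod 157) ✓
So ord_157(10) = 78.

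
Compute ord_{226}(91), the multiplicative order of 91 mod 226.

The order of 91 must divide φ(226) = φ(2)·φ(113) = 1·112 = 112 = 2^4 · 7.
Divisors of 112: 1, 2, 4, 7, 8, 14, 16, 28, 56, 112.
Compute 91^d (mod 226) for the divisors d until we hit 1:
91^1 ≡ 91 (mod 226)
91^2 ≡ 145 (mod 226)
91^4 ≡ 7 (mod 226)
91^7 ≡ 157 (mod 226)
91^8 ≡ 49 (mod 226)
91^14 ≡ 15 (mod 226)
91^16 ≡ 141 (mod 226)
91^28 ≡ 225 (mod 226)
91^56 ≡ 1 (mod 226) ✓
The smallest such exponent is 56, so the order of 91 is 56.

56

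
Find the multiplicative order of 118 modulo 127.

The order of 118 must divide φ(127) = 127 − 1 = 126 = 2 · 3^2 · 7.
Divisors of 126: 1, 2, 3, 6, 7, 9, 14, 18, 21, 42, 63, 126.
Evaluate successive powers at the divisors of 126:
118^1 ≡ 118
118^2 ≡ 81
118^3 ≡ 33
118^6 ≡ 73
118^7 ≡ 105
118^9 ≡ 123
118^14 ≡ 103
118^18 ≡ 16
118^21 ≡ 20
118^42 ≡ 19
118^63 ≡ 126
118^126 ≡ 1
So ord_127(118) = 126.

126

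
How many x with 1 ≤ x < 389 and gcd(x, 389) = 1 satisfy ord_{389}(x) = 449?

0

φ(389) = 389 − 1 = 388 = 2^2 · 97.
Since (Z/389Z)^× is cyclic of order 388, the number of elements of order d is φ(d) when d | 388 and 0 otherwise.
Here 388 is not a multiple of 449, so there are no elements of order 449.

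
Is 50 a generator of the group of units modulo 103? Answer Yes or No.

No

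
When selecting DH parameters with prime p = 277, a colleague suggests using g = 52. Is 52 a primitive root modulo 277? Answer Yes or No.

φ(277) = 277 − 1 = 276 = 2^2 · 3 · 23.
An element g generates (Z/277Z)^× iff g^(276/q) ≢ 1 (mod 277) for each prime q ∈ {2, 3, 23}.
52^138 ≡ 1 (mod 277)  [q = 2: ≡ 1 ✗]
52^92 ≡ 1 (mod 277)  [q = 3: ≡ 1 ✗]
52^12 ≡ 69 (mod 277)  [q = 23: ≢ 1 ✓]
The check at q = 2 fails, so 52 generates a proper subgroup.

No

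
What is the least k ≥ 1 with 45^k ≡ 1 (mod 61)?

By Lagrange's theorem, ord_61(45) divides φ(61) = 61 − 1 = 60 = 2^2 · 3 · 5.
Divisors of 60: 1, 2, 3, 4, 5, 6, 10, 12, 15, 20, 30, 60.
Compute 45^d (mod 61) for the divisors d until we hit 1:
45^1 ≡ 45 (mod 61)
45^2 ≡ 12 (mod 61)
45^3 ≡ 52 (mod 61)
45^4 ≡ 22 (mod 61)
45^5 ≡ 14 (mod 61)
45^6 ≡ 20 (mod 61)
45^10 ≡ 13 (mod 61)
45^12 ≡ 34 (mod 61)
45^15 ≡ 60 (mod 61)
45^20 ≡ 47 (mod 61)
45^30 ≡ 1 (mod 61) ✓
So ord_61(45) = 30.

30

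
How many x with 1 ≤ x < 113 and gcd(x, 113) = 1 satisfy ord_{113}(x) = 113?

0

φ(113) = 113 − 1 = 112 = 2^4 · 7.
Since (Z/113Z)^× is cyclic of order 112, the number of elements of order d is φ(d) when d | 112 and 0 otherwise.
113 does not divide 112, so no element of (Z/113Z)^× has order 113.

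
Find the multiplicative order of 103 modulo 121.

The order of 103 must divide φ(121) = φ(11^2) = 11·(11−1) = 110 = 2 · 5 · 11.
Divisors of 110: 1, 2, 5, 10, 11, 22, 55, 110.
Test each divisor d:
103^1 ≡ 103
103^2 ≡ 82
103^5 ≡ 89
103^10 ≡ 56
103^11 ≡ 81
103^22 ≡ 27
103^55 ≡ 1
So ord_121(103) = 55.

55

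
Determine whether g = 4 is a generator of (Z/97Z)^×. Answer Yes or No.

φ(97) = 97 − 1 = 96 = 2^5 · 3.
An element g generates (Z/97Z)^× iff g^(96/q) ≢ 1 (mod 97) for each prime q ∈ {2, 3}.
4^48 ≡ 1 (mod 97)  [q = 2: ≡ 1 ✗]
4^32 ≡ 61 (mod 97)  [q = 3: ≢ 1 ✓]
The check at q = 2 fails, so 4 generates a proper subgroup.

No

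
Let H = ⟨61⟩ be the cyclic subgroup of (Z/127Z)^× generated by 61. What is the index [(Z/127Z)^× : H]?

6

The order of 61 must divide φ(127) = 127 − 1 = 126 = 2 · 3^2 · 7.
Divisors of 126: 1, 2, 3, 6, 7, 9, 14, 18, 21, 42, 63, 126.
Evaluate successive powers at the divisors of 126:
61^1 ≡ 61 (mod 127)
61^2 ≡ 38 (mod 127)
61^3 ≡ 32 (mod 127)
61^6 ≡ 8 (mod 127)
61^7 ≡ 107 (mod 127)
61^9 ≡ 2 (mod 127)
61^14 ≡ 19 (mod 127)
61^18 ≡ 4 (mod 127)
61^21 ≡ 1 (mod 127) ✓
Thus |⟨61⟩| = ord(61) = 21.
[(Z/127Z)^× : ⟨61⟩] = 126/21 = 6.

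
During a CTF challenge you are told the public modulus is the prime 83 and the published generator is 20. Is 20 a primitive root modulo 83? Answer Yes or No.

Yes

φ(83) = 83 − 1 = 82 = 2 · 41.
An element g generates (Z/83Z)^× iff g^(82/q) ≢ 1 (mod 83) for each prime q ∈ {2, 41}.
20^41 ≡ 82 (mod 83)  [q = 2: ≢ 1 ✓]
20^2 ≡ 68 (mod 83)  [q = 41: ≢ 1 ✓]
All checks pass, so 20 has order 82 and is a primitive root modulo 83.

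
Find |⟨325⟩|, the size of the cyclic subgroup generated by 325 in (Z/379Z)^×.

378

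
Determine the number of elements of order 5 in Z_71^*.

φ(71) = 71 − 1 = 70 = 2 · 5 · 7.
(Z/71Z)^× is cyclic (|G| = 70); a cyclic group of order m has exactly φ(d) elements of each order d | m, and none otherwise.
5 | 70, and φ(5) = 5 − 1 = 4.

4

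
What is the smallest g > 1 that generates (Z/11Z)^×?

2

φ(11) = 11 − 1 = 10 = 2 · 5.
Test candidates g = 2, 3, … against the prime factors q ∈ {2, 5} of φ(11): g is a generator iff g^(10/q) ≢ 1 for every such q.
g = 2: 2^5 ≡ 10; 2^2 ≡ 4 — none is 1, so 2 is a primitive root.
Hence the least primitive root of 11 is 2.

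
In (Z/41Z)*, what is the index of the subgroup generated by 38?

ord(38) | φ(41) = 41 − 1 = 40 = 2^3 · 5.
Divisors of 40: 1, 2, 4, 5, 8, 10, 20, 40.
Test each divisor d:
38^1 ≡ 38 (mod 41)
38^2 ≡ 9 (mod 41)
38^4 ≡ 40 (mod 41)
38^5 ≡ 3 (mod 41)
38^8 ≡ 1 (mod 41) ✓
So ord_41(38) = 8, hence |⟨38⟩| = 8.
The index is φ(41) / ord(38) = 40 / 8 = 5.

5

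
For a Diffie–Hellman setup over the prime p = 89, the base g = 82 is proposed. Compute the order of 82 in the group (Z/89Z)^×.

88

The order of 82 must divide φ(89) = 89 − 1 = 88 = 2^3 · 11.
Divisors of 88: 1, 2, 4, 8, 11, 22, 44, 88.
Check 82^d mod 89 for each divisor in increasing order:
82^1 ≡ 82 (mod 89)
82^2 ≡ 49 (mod 89)
82^4 ≡ 87 (mod 89)
82^8 ≡ 4 (mod 89)
82^11 ≡ 52 (mod 89)
82^22 ≡ 34 (mod 89)
82^44 ≡ 88 (mod 89)
82^88 ≡ 1 (mod 89) ✓
The smallest such exponent is 88, so the order of 82 is 88.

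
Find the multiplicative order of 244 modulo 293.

73

By Lagrange's theorem, ord_293(244) divides φ(293) = 293 − 1 = 292 = 2^2 · 73.
Divisors of 292: 1, 2, 4, 73, 146, 292.
Compute 244^d (mod 293) for the divisors d until we hit 1:
244^1 ≡ 244 (mod 293)
244^2 ≡ 57 (mod 293)
244^4 ≡ 26 (mod 293)
244^73 ≡ 1 (mod 293) ✓
So ord_293(244) = 73.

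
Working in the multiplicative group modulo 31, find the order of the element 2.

5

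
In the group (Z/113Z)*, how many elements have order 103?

0

φ(113) = 113 − 1 = 112 = 2^4 · 7.
Since (Z/113Z)^× is cyclic of order 112, the number of elements of order d is φ(d) when d | 112 and 0 otherwise.
Since 103 ∤ 112, the count is 0.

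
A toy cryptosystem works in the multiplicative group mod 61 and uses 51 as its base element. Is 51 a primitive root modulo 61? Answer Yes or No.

Yes

φ(61) = 61 − 1 = 60 = 2^2 · 3 · 5.
It suffices to check that the order of 51 is not a proper divisor of 60: compute 51^(60/q) for q ∈ {2, 3, 5}.
51^30 ≡ 60 (mod 61)  [q = 2: ≢ 1 ✓]
51^20 ≡ 13 (mod 61)  [q = 3: ≢ 1 ✓]
51^12 ≡ 58 (mod 61)  [q = 5: ≢ 1 ✓]
All checks pass, so 51 has order 60 and is a primitive root modulo 61.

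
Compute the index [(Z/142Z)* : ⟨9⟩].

2

The order of 9 must divide φ(142) = φ(2)·φ(71) = 1·70 = 70 = 2 · 5 · 7.
Divisors of 70: 1, 2, 5, 7, 10, 14, 35, 70.
Check 9^d mod 142 for each divisor in increasing order:
9^1 ≡ 9 (mod 142)
9^2 ≡ 81 (mod 142)
9^5 ≡ 119 (mod 142)
9^7 ≡ 125 (mod 142)
9^10 ≡ 103 (mod 142)
9^14 ≡ 5 (mod 142)
9^35 ≡ 1 (mod 142) ✓
Thus |⟨9⟩| = ord(9) = 35.
Index = |(Z/142Z)^×| / |⟨9⟩| = 70 / 35 = 2.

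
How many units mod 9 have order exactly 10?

0

φ(9) = φ(3^2) = 3·(3−1) = 6 = 2 · 3.
In a cyclic group of order 6, there are φ(d) elements of order d for each divisor d of 6, and zero for non-divisors.
Here 6 is not a multiple of 10, so there are no elements of order 10.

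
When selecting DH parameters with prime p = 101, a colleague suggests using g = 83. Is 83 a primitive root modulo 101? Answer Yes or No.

Yes

φ(101) = 101 − 1 = 100 = 2^2 · 5^2.
An element g generates (Z/101Z)^× iff g^(100/q) ≢ 1 (mod 101) for each prime q ∈ {2, 5}.
83^50 ≡ 100 (mod 101)  [q = 2: ≢ 1 ✓]
83^20 ≡ 84 (mod 101)  [q = 5: ≢ 1 ✓]
None equal 1, so ord_101(83) = 100: 83 is a primitive root.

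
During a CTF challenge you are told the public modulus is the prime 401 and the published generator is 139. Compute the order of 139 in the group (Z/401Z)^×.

400

ord(139) | φ(401) = 401 − 1 = 400 = 2^4 · 5^2.
Divisors of 400: 1, 2, 4, 5, 8, 10, 16, 20, 25, 40, 50, 80, 100, 200, 400.
Evaluate successive powers at the divisors of 400:
139^1 ≡ 139 (mod 401)
139^2 ≡ 73 (mod 401)
139^4 ≡ 116 (mod 401)
139^5 ≡ 84 (mod 401)
139^8 ≡ 223 (mod 401)
139^10 ≡ 239 (mod 401)
139^16 ≡ 5 (mod 401)
139^20 ≡ 179 (mod 401)
139^25 ≡ 199 (mod 401)
139^40 ≡ 362 (mod 401)
139^50 ≡ 303 (mod 401)
139^80 ≡ 318 (mod 401)
139^100 ≡ 381 (mod 401)
139^200 ≡ 400 (mod 401)
139^400 ≡ 1 (mod 401) ✓
So ord_401(139) = 400.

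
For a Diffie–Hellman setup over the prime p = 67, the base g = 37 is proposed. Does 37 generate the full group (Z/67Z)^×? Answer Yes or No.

φ(67) = 67 − 1 = 66 = 2 · 3 · 11.
37 is a primitive root mod 67 iff 37^(φ(67)/q) ≢ 1 for every prime q | φ(67), i.e. q ∈ {2, 3, 11}.
37^33 ≡ 1 (mod 67)  [q = 2: ≡ 1 ✗]
37^22 ≡ 37 (mod 67)  [q = 3: ≢ 1 ✓]
37^6 ≡ 1 (mod 67)  [q = 11: ≡ 1 ✗]
Since 37^33 ≡ 1, the order of 37 divides 33 < 66, so 37 is not a primitive root.

No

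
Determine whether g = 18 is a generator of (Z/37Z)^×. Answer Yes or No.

φ(37) = 37 − 1 = 36 = 2^2 · 3^2.
Test 18^(36/q) mod 37 for each prime factor q of 36:
18^18 ≡ 36 (mod 37)  [q = 2: ≢ 1 ✓]
18^12 ≡ 10 (mod 37)  [q = 3: ≢ 1 ✓]
All checks pass, so 18 has order 36 and is a primitive root modulo 37.

Yes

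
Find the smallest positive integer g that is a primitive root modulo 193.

5

φ(193) = 193 − 1 = 192 = 2^6 · 3.
Test candidates g = 2, 3, … against the prime factors q ∈ {2, 3} of φ(193): g is a generator iff g^(192/q) ≢ 1 for every such q.
g = 2: 2^96 ≡ 1 — hits 1, so not a primitive root.
g = 3: 3^96 ≡ 1 — hits 1, so not a primitive root.
g = 4: 4^96 ≡ 1 — hits 1, so not a primitive root.
g = 5: 5^96 ≡ 192; 5^64 ≡ 84 — none is 1, so 5 is a primitive root.
Hence the least primitive root of 193 is 5.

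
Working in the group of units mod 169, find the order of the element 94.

39

The order of 94 must divide φ(169) = φ(13^2) = 13·(13−1) = 156 = 2^2 · 3 · 13.
Divisors of 156: 1, 2, 3, 4, 6, 12, 13, 26, 39, 52, 78, 156.
Check 94^d mod 169 for each divisor in increasing order:
94^1 ≡ 94 (mod 169)
94^2 ≡ 48 (mod 169)
94^3 ≡ 118 (mod 169)
94^4 ≡ 107 (mod 169)
94^6 ≡ 66 (mod 169)
94^12 ≡ 131 (mod 169)
94^13 ≡ 146 (mod 169)
94^26 ≡ 22 (mod 169)
94^39 ≡ 1 (mod 169) ✓
Therefore the multiplicative order of 94 modulo 169 is 39.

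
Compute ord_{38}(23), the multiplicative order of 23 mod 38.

By Lagrange's theorem, ord_38(23) divides φ(38) = φ(2)·φ(19) = 1·18 = 18 = 2 · 3^2.
Divisors of 18: 1, 2, 3, 6, 9, 18.
Test each divisor d:
23^1 ≡ 23 (mod 38)
23^2 ≡ 35 (mod 38)
23^3 ≡ 7 (mod 38)
23^6 ≡ 11 (mod 38)
23^9 ≡ 1 (mod 38) ✓
Therefore the multiplicative order of 23 modulo 38 is 9.

9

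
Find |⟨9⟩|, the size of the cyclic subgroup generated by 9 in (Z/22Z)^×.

By Lagrange's theorem, ord_22(9) divides φ(22) = φ(2)·φ(11) = 1·10 = 10 = 2 · 5.
Divisors of 10: 1, 2, 5, 10.
Evaluate successive powers at the divisors of 10:
9^1 ≡ 9 (mod 22)
9^2 ≡ 15 (mod 22)
9^5 ≡ 1 (mod 22) ✓
Hence ord(9) = 5.

5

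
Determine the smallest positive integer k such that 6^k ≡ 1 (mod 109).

108

Since 6 ∈ (Z/109Z)^×, its order divides φ(109) = 109 − 1 = 108 = 2^2 · 3^3.
Divisors of 108: 1, 2, 3, 4, 6, 9, 12, 18, 27, 36, 54, 108.
Check 6^d mod 109 for each divisor in increasing order:
6^1 ≡ 6
6^2 ≡ 36
6^3 ≡ 107
6^4 ≡ 97
6^6 ≡ 4
6^9 ≡ 101
6^12 ≡ 16
6^18 ≡ 64
6^27 ≡ 33
6^36 ≡ 63
6^54 ≡ 108
6^108 ≡ 1
Therefore the multiplicative order of 6 modulo 109 is 108.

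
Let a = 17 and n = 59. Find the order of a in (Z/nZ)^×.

ord(17) | φ(59) = 59 − 1 = 58 = 2 · 29.
Divisors of 58: 1, 2, 29, 58.
Test each divisor d:
17^1 ≡ 17
17^2 ≡ 53
17^29 ≡ 1
The smallest such exponent is 29, so the order of 17 is 29.

29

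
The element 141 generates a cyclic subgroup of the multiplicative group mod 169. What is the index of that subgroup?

1

Since 141 ∈ (Z/169Z)^×, its order divides φ(169) = φ(13^2) = 13·(13−1) = 156 = 2^2 · 3 · 13.
Divisors of 156: 1, 2, 3, 4, 6, 12, 13, 26, 39, 52, 78, 156.
Test each divisor d:
141^1 ≡ 141 (mod 169)
141^2 ≡ 108 (mod 169)
141^3 ≡ 18 (mod 169)
141^4 ≡ 3 (mod 169)
141^6 ≡ 155 (mod 169)
141^12 ≡ 27 (mod 169)
141^13 ≡ 89 (mod 169)
141^26 ≡ 147 (mod 169)
141^39 ≡ 70 (mod 169)
141^52 ≡ 146 (mod 169)
141^78 ≡ 168 (mod 169)
141^156 ≡ 1 (mod 169) ✓
The order of 141 is 156, so the subgroup it generates has 156 elements.
Index = |(Z/169Z)^×| / |⟨141⟩| = 156 / 156 = 1.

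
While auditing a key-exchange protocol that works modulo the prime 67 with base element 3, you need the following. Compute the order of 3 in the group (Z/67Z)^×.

The order of 3 must divide φ(67) = 67 − 1 = 66 = 2 · 3 · 11.
Divisors of 66: 1, 2, 3, 6, 11, 22, 33, 66.
Test each divisor d:
3^1 ≡ 3 (mod 67)
3^2 ≡ 9 (mod 67)
3^3 ≡ 27 (mod 67)
3^6 ≡ 59 (mod 67)
3^11 ≡ 66 (mod 67)
3^22 ≡ 1 (mod 67) ✓
Therefore the multiplicative order of 3 modulo 67 is 22.

22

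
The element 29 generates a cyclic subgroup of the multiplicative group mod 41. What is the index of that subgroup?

ord(29) | φ(41) = 41 − 1 = 40 = 2^3 · 5.
Divisors of 40: 1, 2, 4, 5, 8, 10, 20, 40.
Evaluate successive powers at the divisors of 40:
29^1 ≡ 29 (mod 41)
29^2 ≡ 21 (mod 41)
29^4 ≡ 31 (mod 41)
29^5 ≡ 38 (mod 41)
29^8 ≡ 18 (mod 41)
29^10 ≡ 9 (mod 41)
29^20 ≡ 40 (mod 41)
29^40 ≡ 1 (mod 41) ✓
So ord_41(29) = 40, hence |⟨29⟩| = 40.
The index is φ(41) / ord(29) = 40 / 40 = 1.

1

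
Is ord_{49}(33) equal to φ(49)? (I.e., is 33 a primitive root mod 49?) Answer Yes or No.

Yes

φ(49) = φ(7^2) = 7·(7−1) = 42 = 2 · 3 · 7.
An element g generates (Z/49Z)^× iff g^(42/q) ≢ 1 (mod 49) for each prime q ∈ {2, 3, 7}.
33^21 ≡ 48 (mod 49)  [q = 2: ≢ 1 ✓]
33^14 ≡ 18 (mod 49)  [q = 3: ≢ 1 ✓]
33^6 ≡ 8 (mod 49)  [q = 7: ≢ 1 ✓]
None equal 1, so ord_49(33) = 42: 33 is a primitive root.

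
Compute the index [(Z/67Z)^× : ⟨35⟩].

2

Since 35 ∈ (Z/67Z)^×, its order divides φ(67) = 67 − 1 = 66 = 2 · 3 · 11.
Divisors of 66: 1, 2, 3, 6, 11, 22, 33, 66.
Check 35^d mod 67 for each divisor in increasing order:
35^1 ≡ 35 (mod 67)
35^2 ≡ 19 (mod 67)
35^3 ≡ 62 (mod 67)
35^6 ≡ 25 (mod 67)
35^11 ≡ 37 (mod 67)
35^22 ≡ 29 (mod 67)
35^33 ≡ 1 (mod 67) ✓
Thus |⟨35⟩| = ord(35) = 33.
The index is φ(67) / ord(35) = 66 / 33 = 2.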